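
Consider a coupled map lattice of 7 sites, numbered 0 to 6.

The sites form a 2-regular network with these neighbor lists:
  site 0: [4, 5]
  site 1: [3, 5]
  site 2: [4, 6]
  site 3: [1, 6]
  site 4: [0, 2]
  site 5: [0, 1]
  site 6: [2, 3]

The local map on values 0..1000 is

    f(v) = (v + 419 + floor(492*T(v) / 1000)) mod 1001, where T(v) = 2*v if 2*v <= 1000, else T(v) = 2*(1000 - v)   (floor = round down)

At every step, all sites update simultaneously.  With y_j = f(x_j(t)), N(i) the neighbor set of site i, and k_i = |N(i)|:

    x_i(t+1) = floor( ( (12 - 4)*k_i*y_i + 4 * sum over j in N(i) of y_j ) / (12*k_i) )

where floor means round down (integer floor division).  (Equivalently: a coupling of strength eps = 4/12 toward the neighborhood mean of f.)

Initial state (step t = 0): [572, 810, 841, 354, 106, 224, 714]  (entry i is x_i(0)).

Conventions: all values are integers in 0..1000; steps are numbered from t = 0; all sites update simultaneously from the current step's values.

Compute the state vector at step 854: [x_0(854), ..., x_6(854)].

Simulating step by step:
t=0: [572, 810, 841, 354, 106, 224, 714]
t=1: [522, 439, 450, 217, 557, 712, 364]
t=2: [410, 402, 298, 637, 393, 391, 286]
t=3: [219, 244, 203, 474, 171, 203, 727]
t=4: [831, 798, 742, 458, 784, 840, 471]
t=5: [414, 399, 403, 345, 414, 414, 357]
t=6: [239, 196, 205, 123, 235, 234, 137]
t=7: [890, 795, 812, 691, 876, 872, 708]
t=8: [415, 414, 414, 413, 415, 415, 413]
t=9: [241, 239, 239, 237, 240, 240, 237]
t=10: [896, 892, 892, 889, 895, 895, 889]
t=11: [416, 416, 416, 416, 416, 416, 416]
t=12: [243, 243, 243, 243, 243, 243, 243]
t=13: [901, 901, 901, 901, 901, 901, 901]
t=14: [416, 416, 416, 416, 416, 416, 416]

Answer: [416, 416, 416, 416, 416, 416, 416]
Key observation: The state at step 11, [416, 416, 416, 416, 416, 416, 416], reappears at step 14: the system is in a cycle of period 3 from step 11 on.  Therefore the state at step 854 equals the state at step 11 + ((854 - 11) mod 3) = 11, which is [416, 416, 416, 416, 416, 416, 416].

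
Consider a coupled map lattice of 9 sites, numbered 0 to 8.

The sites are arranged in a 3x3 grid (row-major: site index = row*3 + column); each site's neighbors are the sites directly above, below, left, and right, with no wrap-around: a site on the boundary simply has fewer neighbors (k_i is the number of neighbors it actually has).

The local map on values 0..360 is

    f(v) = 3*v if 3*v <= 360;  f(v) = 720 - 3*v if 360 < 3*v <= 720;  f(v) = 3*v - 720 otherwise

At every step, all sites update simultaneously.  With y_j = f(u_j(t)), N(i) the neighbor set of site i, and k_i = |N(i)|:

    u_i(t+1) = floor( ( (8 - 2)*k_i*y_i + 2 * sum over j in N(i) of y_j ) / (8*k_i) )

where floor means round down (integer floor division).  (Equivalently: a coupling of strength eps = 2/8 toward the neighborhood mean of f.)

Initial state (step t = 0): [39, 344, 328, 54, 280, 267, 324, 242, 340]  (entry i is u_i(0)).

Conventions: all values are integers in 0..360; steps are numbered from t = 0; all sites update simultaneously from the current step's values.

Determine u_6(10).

Simulating step by step:
t=0: [39, 344, 328, 54, 280, 267, 324, 242, 340]
t=1: [147, 275, 247, 162, 125, 117, 210, 60, 235]
t=2: [251, 132, 72, 235, 313, 295, 119, 172, 77]
t=3: [67, 282, 223, 62, 208, 179, 295, 220, 219]
t=4: [189, 123, 76, 178, 106, 154, 154, 72, 77]
t=5: [181, 321, 247, 200, 301, 258, 243, 229, 232]
t=6: [178, 214, 52, 120, 165, 59, 25, 42, 28]
t=7: [194, 105, 148, 310, 215, 171, 117, 126, 100]
t=8: [169, 277, 272, 204, 123, 209, 332, 317, 293]
t=9: [187, 138, 97, 151, 297, 120, 249, 238, 159]
t=10: [190, 281, 301, 230, 186, 328, 54, 41, 228]

Answer: u_6(10) = 54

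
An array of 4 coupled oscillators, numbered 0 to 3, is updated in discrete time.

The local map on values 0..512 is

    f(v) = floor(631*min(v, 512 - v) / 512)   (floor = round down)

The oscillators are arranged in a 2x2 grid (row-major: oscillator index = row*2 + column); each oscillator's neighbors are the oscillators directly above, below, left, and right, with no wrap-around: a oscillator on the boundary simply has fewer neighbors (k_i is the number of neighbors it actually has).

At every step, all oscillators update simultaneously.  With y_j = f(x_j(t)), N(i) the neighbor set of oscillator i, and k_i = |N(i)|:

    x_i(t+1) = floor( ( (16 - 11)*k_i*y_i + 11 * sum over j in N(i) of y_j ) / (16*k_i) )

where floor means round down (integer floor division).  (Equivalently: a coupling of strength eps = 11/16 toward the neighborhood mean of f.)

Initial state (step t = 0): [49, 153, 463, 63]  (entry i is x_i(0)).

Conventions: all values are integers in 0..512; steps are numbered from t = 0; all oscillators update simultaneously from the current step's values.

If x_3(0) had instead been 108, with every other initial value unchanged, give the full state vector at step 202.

Simulating step by step:
t=0: [49, 153, 463, 108]
t=1: [104, 125, 85, 126]
t=2: [128, 145, 129, 137]
t=3: [164, 167, 161, 168]
t=4: [201, 204, 202, 203]
t=5: [248, 249, 248, 249]
t=6: [305, 305, 305, 305]
t=7: [255, 255, 255, 255]
t=8: [314, 314, 314, 314]
t=9: [244, 244, 244, 244]
t=10: [300, 300, 300, 300]
t=11: [261, 261, 261, 261]
t=12: [309, 309, 309, 309]
t=13: [250, 250, 250, 250]
t=14: [308, 308, 308, 308]
t=15: [251, 251, 251, 251]
t=16: [309, 309, 309, 309]

Answer: [308, 308, 308, 308]
Key observation: The state at step 12, [309, 309, 309, 309], reappears at step 16: the system is in a cycle of period 4 from step 12 on.  Therefore the state at step 202 equals the state at step 12 + ((202 - 12) mod 4) = 14, which is [308, 308, 308, 308].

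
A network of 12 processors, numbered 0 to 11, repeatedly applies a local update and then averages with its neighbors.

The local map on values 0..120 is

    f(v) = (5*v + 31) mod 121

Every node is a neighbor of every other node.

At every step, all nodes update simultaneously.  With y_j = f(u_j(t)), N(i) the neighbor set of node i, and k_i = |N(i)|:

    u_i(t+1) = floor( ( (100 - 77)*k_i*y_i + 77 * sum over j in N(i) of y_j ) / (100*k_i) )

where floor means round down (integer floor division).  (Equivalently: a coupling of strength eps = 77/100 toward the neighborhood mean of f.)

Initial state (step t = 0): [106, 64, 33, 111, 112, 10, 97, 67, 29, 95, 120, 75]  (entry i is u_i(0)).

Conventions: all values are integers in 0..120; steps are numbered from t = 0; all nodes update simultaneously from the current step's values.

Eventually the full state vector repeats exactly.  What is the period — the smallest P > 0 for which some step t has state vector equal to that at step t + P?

Answer: 20
Key observation: The state at step 22, [32, 49, 32, 49, 49, 49, 32, 32, 32, 32, 32, 32], reappears at step 42 — and no state repeats earlier — so the cycle the system enters has period 20.

Derivation:
t=0: [106, 64, 33, 111, 112, 10, 97, 67, 29, 95, 120, 75]
t=1: [63, 68, 63, 67, 68, 64, 56, 51, 60, 54, 55, 58]
t=2: [68, 53, 68, 52, 53, 69, 62, 58, 66, 61, 62, 64]
t=3: [56, 63, 56, 62, 63, 57, 70, 67, 73, 69, 70, 72]
t=4: [55, 60, 55, 60, 60, 56, 47, 44, 49, 46, 47, 48]
t=5: [52, 56, 52, 56, 56, 53, 46, 43, 47, 45, 46, 46]
t=6: [39, 43, 39, 43, 43, 40, 35, 32, 35, 34, 35, 35]
t=7: [74, 58, 74, 58, 58, 75, 71, 68, 71, 70, 71, 71]
t=8: [39, 45, 39, 45, 45, 40, 36, 34, 36, 36, 36, 36]
t=9: [79, 64, 79, 64, 64, 80, 76, 75, 76, 76, 76, 76]
t=10: [66, 73, 66, 73, 73, 67, 63, 63, 63, 63, 63, 63]
t=11: [86, 72, 86, 72, 72, 67, 84, 84, 84, 84, 84, 84]
t=12: [72, 61, 72, 61, 61, 57, 70, 70, 70, 70, 70, 70]
t=13: [40, 51, 40, 51, 51, 48, 39, 39, 39, 39, 39, 39]
t=14: [88, 77, 88, 77, 77, 75, 87, 87, 87, 87, 87, 87]
t=15: [89, 81, 89, 81, 81, 79, 89, 89, 89, 89, 89, 89]
t=16: [101, 94, 101, 94, 94, 93, 101, 101, 101, 101, 101, 101]
t=17: [41, 36, 41, 36, 36, 35, 41, 41, 41, 41, 41, 41]
t=18: [107, 103, 107, 103, 103, 102, 107, 107, 107, 107, 107, 107]
t=19: [76, 72, 76, 72, 72, 72, 76, 76, 76, 76, 76, 76]
t=20: [42, 39, 42, 39, 39, 39, 42, 42, 42, 42, 42, 42]
t=21: [115, 113, 115, 113, 113, 113, 115, 115, 115, 115, 115, 115]
t=22: [32, 49, 32, 49, 49, 49, 32, 32, 32, 32, 32, 32]
t=23: [59, 54, 59, 54, 54, 54, 59, 59, 59, 59, 59, 59]
t=24: [77, 73, 77, 73, 73, 73, 77, 77, 77, 77, 77, 77]
t=25: [47, 44, 47, 44, 44, 44, 47, 47, 47, 47, 47, 47]
t=26: [19, 17, 19, 17, 17, 17, 19, 19, 19, 19, 19, 19]
t=27: [36, 53, 36, 53, 53, 53, 36, 36, 36, 36, 36, 36]
t=28: [79, 74, 79, 74, 74, 74, 79, 79, 79, 79, 79, 79]
t=29: [56, 52, 56, 52, 52, 52, 56, 56, 56, 56, 56, 56]
t=30: [63, 60, 63, 60, 60, 60, 63, 63, 63, 63, 63, 63]
t=31: [99, 97, 99, 97, 97, 97, 99, 99, 99, 99, 99, 99]
t=32: [39, 37, 39, 37, 37, 37, 39, 39, 39, 39, 39, 39]
t=33: [102, 100, 102, 100, 100, 100, 102, 102, 102, 102, 102, 102]
t=34: [54, 52, 54, 52, 52, 52, 54, 54, 54, 54, 54, 54]
t=35: [56, 54, 56, 54, 54, 54, 56, 56, 56, 56, 56, 56]
t=36: [66, 64, 66, 64, 64, 64, 66, 66, 66, 66, 66, 66]
t=37: [116, 114, 116, 114, 114, 114, 116, 116, 116, 116, 116, 116]
t=38: [37, 54, 37, 54, 54, 54, 37, 37, 37, 37, 37, 37]
t=39: [84, 79, 84, 79, 79, 79, 84, 84, 84, 84, 84, 84]
t=40: [81, 77, 81, 77, 77, 77, 81, 81, 81, 81, 81, 81]
t=41: [67, 64, 67, 64, 64, 64, 67, 67, 67, 67, 67, 67]
t=42: [32, 49, 32, 49, 49, 49, 32, 32, 32, 32, 32, 32]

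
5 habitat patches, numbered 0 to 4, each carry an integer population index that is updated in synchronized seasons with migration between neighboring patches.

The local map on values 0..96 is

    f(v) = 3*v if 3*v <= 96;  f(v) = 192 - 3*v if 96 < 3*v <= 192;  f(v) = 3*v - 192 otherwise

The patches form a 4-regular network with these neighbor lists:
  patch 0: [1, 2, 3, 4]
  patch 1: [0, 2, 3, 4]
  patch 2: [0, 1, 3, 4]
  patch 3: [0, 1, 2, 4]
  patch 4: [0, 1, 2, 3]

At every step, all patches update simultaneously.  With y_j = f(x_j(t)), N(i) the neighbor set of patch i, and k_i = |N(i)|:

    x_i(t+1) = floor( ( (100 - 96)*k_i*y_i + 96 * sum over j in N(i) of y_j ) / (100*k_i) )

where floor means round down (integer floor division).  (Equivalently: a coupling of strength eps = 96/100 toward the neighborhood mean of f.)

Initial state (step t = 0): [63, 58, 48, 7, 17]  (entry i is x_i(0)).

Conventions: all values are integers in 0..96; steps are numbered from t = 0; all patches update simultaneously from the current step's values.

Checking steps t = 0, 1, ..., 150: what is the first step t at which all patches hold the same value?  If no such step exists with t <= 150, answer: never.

Simulating step by step:
t=0: [63, 58, 48, 7, 17]  (not all equal)
t=1: [33, 30, 24, 29, 23]  (not all equal)
t=2: [80, 80, 84, 81, 84]  (not all equal)
t=3: [54, 54, 52, 53, 52]  (not all equal)
t=4: [33, 33, 32, 33, 32]  (not all equal)
t=5: [94, 94, 93, 94, 93]  (not all equal)
t=6: [88, 88, 89, 88, 89]  (not all equal)
t=7: [73, 73, 72, 73, 72]  (not all equal)
t=8: [25, 25, 26, 25, 26]  (not all equal)
t=9: [76, 76, 75, 76, 75]  (not all equal)
t=10: [34, 34, 35, 34, 35]  (not all equal)
t=11: [88, 88, 89, 88, 89]  (not all equal)

Answer: never
Key observation: The state at step 6 reappears at step 11 — the system is in a cycle of period 5 from step 6 on.  No step 0..11 is synchronized, and the cycle repeats forever, so no step up to 150 (or ever) has all patches equal.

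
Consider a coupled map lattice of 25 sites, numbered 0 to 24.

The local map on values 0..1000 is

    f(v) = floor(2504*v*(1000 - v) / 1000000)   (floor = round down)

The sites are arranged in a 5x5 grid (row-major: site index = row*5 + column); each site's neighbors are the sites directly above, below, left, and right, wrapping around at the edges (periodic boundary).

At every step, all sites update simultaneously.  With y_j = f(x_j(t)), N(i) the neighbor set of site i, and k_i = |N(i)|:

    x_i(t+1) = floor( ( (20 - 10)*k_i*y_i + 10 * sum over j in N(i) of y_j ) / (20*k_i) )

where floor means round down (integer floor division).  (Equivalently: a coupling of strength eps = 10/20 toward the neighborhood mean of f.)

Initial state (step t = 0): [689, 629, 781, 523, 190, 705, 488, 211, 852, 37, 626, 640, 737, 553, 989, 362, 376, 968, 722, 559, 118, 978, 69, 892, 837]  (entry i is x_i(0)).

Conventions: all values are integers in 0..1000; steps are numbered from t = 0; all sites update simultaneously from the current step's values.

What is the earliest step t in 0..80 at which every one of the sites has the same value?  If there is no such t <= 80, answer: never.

Answer: 8
Key observation: Synchronization is absorbing here: once all sites are equal they stay equal, and step 8 is the first all-equal step.

Derivation:
t=0: [689, 629, 781, 523, 190, 705, 488, 211, 852, 37, 626, 640, 737, 553, 989, 362, 376, 968, 722, 559, 118, 978, 69, 892, 837]  (not all equal)
t=1: [486, 497, 437, 483, 391, 489, 574, 439, 375, 200, 505, 573, 453, 475, 252, 545, 454, 255, 445, 489, 318, 225, 179, 323, 358]  (not all equal)
t=2: [611, 598, 587, 605, 576, 595, 615, 612, 576, 484, 603, 615, 600, 598, 519, 611, 577, 515, 592, 598, 553, 487, 442, 546, 576]  (not all equal)
t=3: [601, 602, 604, 605, 609, 602, 594, 598, 607, 618, 601, 596, 601, 605, 615, 601, 610, 616, 607, 604, 612, 618, 618, 613, 611]  (not all equal)
t=4: [598, 598, 597, 597, 596, 598, 601, 600, 597, 593, 599, 600, 599, 597, 594, 598, 595, 593, 596, 597, 595, 592, 592, 594, 595]  (not all equal)
t=5: [601, 601, 601, 602, 602, 601, 600, 600, 602, 603, 601, 600, 601, 602, 602, 601, 602, 603, 602, 602, 602, 603, 603, 602, 602]  (not all equal)
t=6: [599, 599, 599, 599, 599, 599, 600, 599, 599, 599, 599, 599, 599, 599, 599, 599, 599, 599, 599, 599, 599, 599, 599, 599, 599]  (not all equal)
t=7: [601, 600, 601, 601, 601, 600, 600, 600, 601, 601, 601, 600, 601, 601, 601, 601, 601, 601, 601, 601, 601, 601, 601, 601, 601]  (not all equal)
t=8: [600, 600, 600, 600, 600, 600, 600, 600, 600, 600, 600, 600, 600, 600, 600, 600, 600, 600, 600, 600, 600, 600, 600, 600, 600]  (all equal)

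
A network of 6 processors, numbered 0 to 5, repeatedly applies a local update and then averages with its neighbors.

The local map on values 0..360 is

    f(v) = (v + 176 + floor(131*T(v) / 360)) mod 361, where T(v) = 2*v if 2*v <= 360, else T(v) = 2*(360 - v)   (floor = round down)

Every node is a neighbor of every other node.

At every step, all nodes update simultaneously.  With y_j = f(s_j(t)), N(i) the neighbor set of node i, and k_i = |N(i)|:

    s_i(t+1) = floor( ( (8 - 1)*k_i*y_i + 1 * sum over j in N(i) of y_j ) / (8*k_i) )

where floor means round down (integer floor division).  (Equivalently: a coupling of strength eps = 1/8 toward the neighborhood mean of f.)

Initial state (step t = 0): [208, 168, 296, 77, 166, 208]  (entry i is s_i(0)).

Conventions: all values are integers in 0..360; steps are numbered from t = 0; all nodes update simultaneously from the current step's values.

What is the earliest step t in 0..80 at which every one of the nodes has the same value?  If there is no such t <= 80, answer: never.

Answer: 29
Key observation: Synchronization is absorbing here: once all nodes are equal they stay equal, and step 29 is the first all-equal step.

Derivation:
t=0: [208, 168, 296, 77, 166, 208]  (not all equal)
t=1: [136, 112, 156, 286, 109, 136]  (not all equal)
t=2: [50, 15, 80, 139, 11, 50]  (not all equal)
t=3: [254, 203, 299, 78, 197, 254]  (not all equal)
t=4: [149, 137, 159, 289, 136, 149]  (not all equal)
t=5: [73, 55, 87, 143, 53, 73]  (not all equal)
t=6: [294, 268, 315, 90, 265, 294]  (not all equal)
t=7: [161, 154, 165, 308, 154, 161]  (not all equal)
t=8: [94, 84, 100, 151, 84, 94]  (not all equal)
t=9: [330, 316, 339, 107, 316, 330]  (not all equal)
t=10: [170, 168, 173, 335, 168, 170]  (not all equal)
t=11: [109, 106, 113, 160, 106, 109]  (not all equal)
t=12: [23, 325, 29, 97, 325, 23]  (not all equal)
t=13: [215, 173, 225, 324, 173, 215]  (not all equal)
t=14: [134, 116, 137, 160, 116, 134]  (not all equal)
t=15: [45, 19, 49, 83, 19, 45]  (not all equal)
t=16: [252, 214, 258, 308, 214, 252]  (not all equal)
t=17: [144, 136, 146, 157, 136, 144]  (not all equal)
t=18: [62, 51, 66, 82, 51, 62]  (not all equal)
t=19: [283, 266, 289, 311, 266, 283]  (not all equal)
t=20: [153, 149, 154, 159, 149, 153]  (not all equal)
t=21: [78, 73, 80, 87, 73, 78]  (not all equal)
t=22: [310, 303, 313, 323, 303, 310]  (not all equal)
t=23: [161, 159, 161, 163, 159, 161]  (not all equal)
t=24: [92, 89, 92, 95, 89, 92]  (not all equal)
t=25: [333, 329, 333, 339, 329, 333]  (not all equal)
t=26: [167, 166, 167, 168, 166, 167]  (not all equal)
t=27: [102, 101, 102, 104, 101, 102]  (not all equal)
t=28: [351, 350, 351, 354, 350, 351]  (not all equal)
t=29: [172, 172, 172, 172, 172, 172]  (all equal)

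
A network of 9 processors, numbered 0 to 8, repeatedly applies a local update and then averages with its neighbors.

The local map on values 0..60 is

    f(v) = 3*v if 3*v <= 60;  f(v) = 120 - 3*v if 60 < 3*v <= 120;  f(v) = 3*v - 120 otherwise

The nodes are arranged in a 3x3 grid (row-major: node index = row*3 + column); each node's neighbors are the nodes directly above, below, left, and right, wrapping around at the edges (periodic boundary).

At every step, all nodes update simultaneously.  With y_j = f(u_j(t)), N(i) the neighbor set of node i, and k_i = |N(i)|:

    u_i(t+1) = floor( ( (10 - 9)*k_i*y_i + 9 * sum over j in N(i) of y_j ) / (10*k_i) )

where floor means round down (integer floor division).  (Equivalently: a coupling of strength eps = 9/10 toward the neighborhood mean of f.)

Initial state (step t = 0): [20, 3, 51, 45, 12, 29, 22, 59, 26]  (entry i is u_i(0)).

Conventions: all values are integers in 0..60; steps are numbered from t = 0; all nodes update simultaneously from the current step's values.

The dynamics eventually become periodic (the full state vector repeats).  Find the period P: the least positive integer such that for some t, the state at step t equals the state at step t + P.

Simulating step by step:
t=0: [20, 3, 51, 45, 12, 29, 22, 59, 26]
t=1: [30, 42, 35, 42, 29, 31, 44, 37, 44]
t=2: [11, 20, 18, 23, 14, 17, 14, 15, 15]
t=3: [49, 45, 47, 42, 50, 48, 43, 47, 47]
t=4: [14, 23, 21, 20, 17, 19, 17, 18, 18]
t=5: [53, 51, 51, 51, 55, 55, 52, 51, 54]
t=6: [34, 37, 39, 40, 36, 38, 36, 38, 37]
t=7: [7, 9, 9, 10, 5, 6, 8, 10, 6]
t=8: [26, 23, 21, 20, 25, 22, 24, 21, 24]
t=9: [52, 50, 49, 48, 54, 52, 51, 48, 53]
t=10: [29, 32, 34, 35, 29, 33, 30, 34, 30]
t=11: [22, 25, 26, 27, 20, 23, 24, 28, 22]
t=12: [44, 47, 50, 51, 44, 48, 45, 50, 45]
t=13: [23, 21, 19, 17, 25, 22, 21, 17, 23]
t=14: [55, 51, 53, 51, 52, 51, 51, 52, 54]
t=15: [35, 38, 38, 36, 33, 37, 38, 36, 35]
t=16: [8, 12, 10, 12, 10, 13, 12, 12, 8]
t=17: [33, 30, 30, 32, 36, 30, 30, 31, 34]
t=18: [27, 23, 25, 23, 26, 21, 23, 22, 28]
t=19: [48, 45, 45, 47, 52, 44, 45, 45, 50]
t=20: [17, 21, 19, 21, 17, 24, 21, 23, 15]
t=21: [56, 52, 50, 52, 53, 52, 51, 52, 52]
t=22: [35, 38, 38, 38, 36, 35, 38, 36, 33]
t=23: [6, 10, 13, 11, 9, 11, 12, 11, 10]
t=24: [32, 29, 28, 28, 31, 32, 29, 30, 34]
t=25: [33, 29, 25, 27, 30, 28, 27, 27, 29]
t=26: [37, 33, 32, 32, 36, 36, 33, 34, 39]
t=27: [21, 16, 12, 14, 18, 15, 14, 14, 17]
t=28: [43, 47, 48, 48, 45, 45, 47, 48, 42]
t=29: [21, 18, 13, 15, 20, 17, 16, 16, 19]
t=30: [47, 51, 53, 53, 50, 50, 51, 54, 47]
t=31: [34, 33, 27, 29, 35, 32, 30, 30, 34]
t=32: [29, 25, 22, 22, 25, 26, 25, 21, 29]
t=33: [47, 47, 39, 42, 49, 46, 44, 43, 47]
t=34: [11, 15, 18, 18, 14, 14, 14, 19, 11]
t=35: [47, 46, 39, 41, 48, 45, 44, 42, 47]
t=36: [10, 13, 17, 16, 11, 12, 12, 17, 10]
t=37: [42, 41, 35, 35, 42, 40, 39, 36, 42]
t=38: [8, 9, 4, 4, 7, 9, 9, 5, 7]
t=39: [19, 18, 23, 23, 20, 17, 18, 23, 20]
t=40: [52, 54, 55, 55, 52, 55, 54, 56, 52]
t=41: [42, 41, 40, 40, 44, 40, 41, 39, 44]
t=42: [1, 5, 4, 4, 2, 5, 5, 7, 2]
t=43: [12, 10, 9, 9, 14, 9, 10, 11, 14]
t=44: [29, 34, 33, 33, 30, 33, 34, 35, 30]
t=45: [20, 24, 25, 25, 19, 25, 24, 23, 19]
t=46: [47, 52, 51, 51, 48, 50, 52, 52, 48]
t=47: [33, 29, 28, 28, 32, 28, 29, 30, 32]
t=48: [33, 28, 29, 29, 32, 30, 28, 28, 32]
t=49: [33, 29, 28, 28, 32, 28, 29, 30, 32]

Answer: 2
Key observation: The state at step 47, [33, 29, 28, 28, 32, 28, 29, 30, 32], reappears at step 49 — and no state repeats earlier — so the cycle the system enters has period 2.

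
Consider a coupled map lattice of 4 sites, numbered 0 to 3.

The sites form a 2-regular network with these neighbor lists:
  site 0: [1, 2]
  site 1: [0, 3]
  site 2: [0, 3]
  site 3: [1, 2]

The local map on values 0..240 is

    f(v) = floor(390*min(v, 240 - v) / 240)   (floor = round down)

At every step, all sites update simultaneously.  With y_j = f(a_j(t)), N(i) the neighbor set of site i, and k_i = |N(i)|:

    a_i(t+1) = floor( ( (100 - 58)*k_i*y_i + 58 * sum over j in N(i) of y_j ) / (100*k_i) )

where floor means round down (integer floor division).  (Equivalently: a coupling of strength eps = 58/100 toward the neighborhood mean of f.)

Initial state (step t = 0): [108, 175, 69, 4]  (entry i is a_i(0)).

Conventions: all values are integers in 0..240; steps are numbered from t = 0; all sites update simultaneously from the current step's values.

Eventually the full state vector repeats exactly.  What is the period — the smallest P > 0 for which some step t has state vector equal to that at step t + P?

Answer: 16
Key observation: The state at step 12, [186, 186, 186, 186], reappears at step 28 — and no state repeats earlier — so the cycle the system enters has period 16.

Derivation:
t=0: [108, 175, 69, 4]
t=1: [136, 96, 99, 65]
t=2: [162, 144, 146, 135]
t=3: [142, 151, 149, 160]
t=4: [151, 144, 145, 138]
t=5: [150, 155, 154, 159]
t=6: [141, 138, 138, 135]
t=7: [162, 165, 165, 167]
t=8: [123, 121, 121, 119]
t=9: [191, 192, 192, 193]
t=10: [78, 77, 77, 77]
t=11: [125, 125, 125, 125]
t=12: [186, 186, 186, 186]
t=13: [87, 87, 87, 87]
t=14: [141, 141, 141, 141]
t=15: [160, 160, 160, 160]
t=16: [130, 130, 130, 130]
t=17: [178, 178, 178, 178]
t=18: [100, 100, 100, 100]
t=19: [162, 162, 162, 162]
t=20: [126, 126, 126, 126]
t=21: [185, 185, 185, 185]
t=22: [89, 89, 89, 89]
t=23: [144, 144, 144, 144]
t=24: [156, 156, 156, 156]
t=25: [136, 136, 136, 136]
t=26: [169, 169, 169, 169]
t=27: [115, 115, 115, 115]
t=28: [186, 186, 186, 186]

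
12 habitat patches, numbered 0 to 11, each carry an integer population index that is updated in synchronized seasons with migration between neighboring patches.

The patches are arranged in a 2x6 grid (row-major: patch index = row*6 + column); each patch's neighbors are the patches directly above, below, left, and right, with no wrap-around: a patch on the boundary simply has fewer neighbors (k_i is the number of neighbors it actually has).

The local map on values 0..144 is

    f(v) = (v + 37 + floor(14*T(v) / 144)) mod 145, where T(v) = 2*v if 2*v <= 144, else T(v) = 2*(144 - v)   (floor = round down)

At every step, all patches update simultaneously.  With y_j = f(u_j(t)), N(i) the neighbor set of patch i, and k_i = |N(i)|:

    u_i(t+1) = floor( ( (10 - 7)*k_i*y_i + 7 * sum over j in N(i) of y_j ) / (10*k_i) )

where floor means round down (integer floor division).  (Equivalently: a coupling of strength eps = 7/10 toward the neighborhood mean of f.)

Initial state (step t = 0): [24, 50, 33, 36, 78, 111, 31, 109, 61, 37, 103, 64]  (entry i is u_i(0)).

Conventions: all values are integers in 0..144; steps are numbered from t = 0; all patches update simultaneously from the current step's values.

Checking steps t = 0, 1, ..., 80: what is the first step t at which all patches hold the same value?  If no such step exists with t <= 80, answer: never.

Simulating step by step:
t=0: [24, 50, 33, 36, 78, 111, 31, 109, 61, 37, 103, 64]  (not all equal)
t=1: [79, 63, 89, 90, 59, 86, 47, 67, 70, 68, 75, 37]  (not all equal)
t=2: [110, 122, 126, 125, 124, 106, 113, 110, 122, 124, 108, 114]  (not all equal)
t=3: [12, 14, 19, 19, 13, 12, 8, 13, 16, 16, 13, 7]  (not all equal)
t=4: [49, 53, 56, 56, 53, 49, 49, 51, 55, 55, 51, 49]  (not all equal)
t=5: [96, 98, 102, 102, 98, 96, 95, 98, 101, 101, 98, 95]  (not all equal)
t=6: [142, 109, 34, 34, 109, 142, 142, 109, 34, 34, 109, 142]  (not all equal)
t=7: [24, 29, 60, 60, 29, 24, 24, 29, 60, 60, 29, 24]  (not all equal)
t=8: [67, 78, 99, 99, 78, 67, 67, 78, 99, 99, 78, 67]  (not all equal)
t=9: [120, 128, 140, 140, 128, 120, 120, 128, 140, 140, 128, 120]  (not all equal)
t=10: [18, 23, 29, 29, 23, 18, 18, 23, 29, 29, 23, 18]  (not all equal)
t=11: [60, 64, 69, 69, 64, 60, 60, 64, 69, 69, 64, 60]  (not all equal)
t=12: [109, 113, 117, 117, 113, 109, 109, 113, 117, 117, 113, 109]  (not all equal)
t=13: [8, 10, 13, 13, 10, 8, 8, 10, 13, 13, 10, 8]  (not all equal)
t=14: [46, 48, 51, 51, 48, 46, 46, 48, 51, 51, 48, 46]  (not all equal)
t=15: [92, 94, 96, 96, 94, 92, 92, 94, 96, 96, 94, 92]  (not all equal)
t=16: [139, 140, 141, 141, 140, 139, 139, 140, 141, 141, 140, 139]  (not all equal)
t=17: [31, 32, 32, 32, 32, 31, 31, 32, 32, 32, 32, 31]  (not all equal)
t=18: [74, 74, 75, 75, 74, 74, 74, 74, 75, 75, 74, 74]  (not all equal)
t=19: [124, 124, 124, 124, 124, 124, 124, 124, 124, 124, 124, 124]  (all equal)

Answer: 19
Key observation: Synchronization is absorbing here: once all patches are equal they stay equal, and step 19 is the first all-equal step.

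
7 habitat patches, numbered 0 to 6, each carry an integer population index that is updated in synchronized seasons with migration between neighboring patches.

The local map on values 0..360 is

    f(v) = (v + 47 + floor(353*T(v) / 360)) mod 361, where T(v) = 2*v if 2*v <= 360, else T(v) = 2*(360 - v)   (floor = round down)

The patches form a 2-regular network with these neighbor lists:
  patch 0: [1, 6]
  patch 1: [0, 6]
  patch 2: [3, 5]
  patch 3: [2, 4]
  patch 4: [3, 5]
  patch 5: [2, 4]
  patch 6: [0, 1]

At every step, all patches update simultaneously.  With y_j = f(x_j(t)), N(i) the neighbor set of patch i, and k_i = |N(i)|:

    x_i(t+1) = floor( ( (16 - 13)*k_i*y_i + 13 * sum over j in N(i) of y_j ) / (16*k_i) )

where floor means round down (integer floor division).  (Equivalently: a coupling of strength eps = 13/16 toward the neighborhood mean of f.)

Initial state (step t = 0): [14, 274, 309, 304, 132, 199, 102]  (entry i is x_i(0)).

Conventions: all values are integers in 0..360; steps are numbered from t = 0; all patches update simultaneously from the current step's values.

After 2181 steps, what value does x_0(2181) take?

Simulating step by step:
t=0: [14, 274, 309, 304, 132, 199, 102]
t=1: [210, 201, 139, 88, 135, 106, 153]
t=2: [172, 170, 289, 131, 286, 141, 183]
t=3: [201, 202, 92, 107, 93, 113, 196]
t=4: [199, 199, 68, 260, 69, 264, 198]
t=5: [200, 200, 160, 229, 160, 228, 200]
t=6: [199, 199, 169, 161, 169, 161, 199]
t=7: [200, 200, 166, 181, 166, 181, 200]
t=8: [199, 199, 210, 184, 210, 184, 199]
t=9: [200, 200, 210, 194, 210, 194, 200]
t=10: [199, 199, 202, 192, 202, 192, 199]
t=11: [200, 200, 205, 198, 205, 198, 200]
t=12: [199, 199, 199, 195, 199, 195, 199]
t=13: [200, 200, 203, 200, 203, 200, 200]
t=14: [199, 199, 198, 196, 198, 196, 199]
t=15: [200, 200, 202, 201, 202, 201, 200]
t=16: [199, 199, 197, 197, 197, 197, 199]
t=17: [200, 200, 202, 202, 202, 202, 200]
t=18: [199, 199, 197, 197, 197, 197, 199]

Answer: x_0(2181) = 200
Key observation: The state at step 16, [199, 199, 197, 197, 197, 197, 199], reappears at step 18: the system is in a cycle of period 2 from step 16 on.  Therefore the state at step 2181 equals the state at step 16 + ((2181 - 16) mod 2) = 17, which is [200, 200, 202, 202, 202, 202, 200].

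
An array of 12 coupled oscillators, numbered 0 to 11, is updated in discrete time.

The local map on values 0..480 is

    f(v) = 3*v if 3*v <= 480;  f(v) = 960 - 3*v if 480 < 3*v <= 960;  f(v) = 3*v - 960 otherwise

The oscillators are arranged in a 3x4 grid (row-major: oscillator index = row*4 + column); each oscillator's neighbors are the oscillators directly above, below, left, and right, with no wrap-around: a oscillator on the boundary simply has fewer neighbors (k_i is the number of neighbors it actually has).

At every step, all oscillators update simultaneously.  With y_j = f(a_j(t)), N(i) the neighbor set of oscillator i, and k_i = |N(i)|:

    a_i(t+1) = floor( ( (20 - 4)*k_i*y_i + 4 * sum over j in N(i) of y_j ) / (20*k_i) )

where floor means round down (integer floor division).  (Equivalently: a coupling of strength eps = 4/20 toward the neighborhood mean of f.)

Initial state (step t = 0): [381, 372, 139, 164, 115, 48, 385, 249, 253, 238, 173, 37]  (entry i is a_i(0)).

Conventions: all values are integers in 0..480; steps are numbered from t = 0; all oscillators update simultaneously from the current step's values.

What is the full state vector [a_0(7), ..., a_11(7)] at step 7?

Answer: [78, 354, 226, 56, 259, 400, 250, 107, 155, 221, 341, 195]

Derivation:
t=0: [381, 372, 139, 164, 115, 48, 385, 249, 253, 238, 173, 37]
t=1: [196, 174, 388, 437, 311, 162, 216, 222, 219, 249, 389, 154]
t=2: [344, 420, 236, 330, 98, 428, 308, 310, 266, 236, 231, 419]
t=3: [117, 283, 226, 52, 272, 303, 72, 48, 184, 251, 252, 267]
t=4: [306, 134, 257, 167, 169, 74, 206, 150, 361, 209, 202, 162]
t=5: [119, 351, 231, 431, 388, 254, 334, 445, 177, 313, 359, 459]
t=6: [315, 129, 244, 330, 228, 176, 81, 352, 365, 66, 125, 382]
t=7: [78, 354, 226, 56, 259, 400, 250, 107, 155, 221, 341, 195]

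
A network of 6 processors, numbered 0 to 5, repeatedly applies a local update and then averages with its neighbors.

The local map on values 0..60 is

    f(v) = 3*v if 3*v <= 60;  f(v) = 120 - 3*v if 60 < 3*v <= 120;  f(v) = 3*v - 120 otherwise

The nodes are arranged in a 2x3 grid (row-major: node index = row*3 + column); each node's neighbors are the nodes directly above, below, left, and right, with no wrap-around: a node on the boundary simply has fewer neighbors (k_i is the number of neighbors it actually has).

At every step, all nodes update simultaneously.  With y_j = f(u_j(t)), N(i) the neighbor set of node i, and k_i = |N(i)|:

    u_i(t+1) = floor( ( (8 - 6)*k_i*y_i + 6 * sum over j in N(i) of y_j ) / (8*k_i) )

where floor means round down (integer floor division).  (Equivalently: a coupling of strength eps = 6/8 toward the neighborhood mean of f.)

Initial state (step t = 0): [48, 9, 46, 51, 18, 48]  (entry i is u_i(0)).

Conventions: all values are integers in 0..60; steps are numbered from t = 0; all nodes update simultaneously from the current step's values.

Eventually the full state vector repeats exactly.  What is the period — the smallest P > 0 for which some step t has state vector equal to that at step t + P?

Simulating step by step:
t=0: [48, 9, 46, 51, 18, 48]
t=1: [28, 30, 23, 37, 34, 33]
t=2: [23, 33, 31, 22, 19, 31]
t=3: [40, 39, 24, 54, 39, 38]
t=4: [16, 13, 15, 11, 13, 20]
t=5: [39, 42, 48, 40, 42, 46]
t=6: [3, 9, 15, 3, 7, 15]
t=7: [15, 25, 38, 13, 25, 36]
t=8: [42, 35, 22, 43, 35, 22]
t=9: [10, 22, 39, 10, 23, 39]
t=10: [39, 34, 22, 37, 34, 21]
t=11: [10, 23, 41, 10, 25, 41]
t=12: [37, 32, 21, 35, 32, 18]
t=13: [16, 28, 43, 16, 29, 43]
t=14: [43, 31, 19, 42, 31, 18]
t=15: [14, 30, 44, 15, 28, 45]
t=16: [38, 30, 19, 40, 31, 21]
t=17: [12, 30, 46, 12, 28, 45]
t=18: [33, 30, 21, 36, 29, 24]
t=19: [21, 35, 43, 23, 30, 45]
t=20: [39, 27, 13, 45, 27, 18]
t=21: [21, 30, 44, 19, 36, 42]
t=22: [46, 27, 16, 40, 26, 10]
t=23: [19, 36, 37, 22, 27, 41]
t=24: [39, 29, 7, 49, 27, 18]
t=25: [23, 24, 37, 22, 38, 36]
t=26: [51, 28, 24, 34, 30, 8]
t=27: [28, 36, 34, 28, 27, 35]
t=28: [27, 26, 14, 37, 25, 25]
t=29: [28, 42, 43, 33, 35, 43]
t=30: [19, 16, 7, 24, 12, 11]
t=31: [50, 40, 35, 46, 41, 29]
t=32: [14, 12, 16, 16, 13, 15]
t=33: [42, 41, 42, 42, 42, 43]
t=34: [4, 5, 6, 6, 6, 6]
t=35: [15, 15, 16, 15, 17, 18]
t=36: [45, 47, 49, 47, 48, 50]
t=37: [19, 21, 25, 19, 24, 26]
t=38: [57, 51, 48, 53, 51, 45]
t=39: [39, 35, 24, 41, 30, 25]
t=40: [7, 24, 34, 13, 23, 40]
t=41: [37, 34, 22, 36, 34, 25]
t=42: [13, 24, 37, 13, 23, 38]
t=43: [42, 36, 22, 43, 36, 24]
t=44: [9, 21, 36, 9, 20, 36]
t=45: [38, 39, 28, 39, 39, 30]
t=46: [3, 12, 21, 4, 9, 22]
t=47: [20, 32, 48, 16, 32, 45]
t=48: [42, 33, 20, 43, 27, 21]
t=49: [12, 31, 44, 19, 31, 51]
t=50: [40, 25, 25, 37, 36, 22]
t=51: [20, 25, 48, 6, 30, 34]
t=52: [38, 39, 29, 38, 27, 24]
t=53: [4, 20, 27, 18, 24, 39]
t=54: [45, 39, 33, 36, 41, 33]
t=55: [9, 10, 14, 9, 9, 14]
t=56: [28, 31, 37, 27, 31, 36]
t=57: [33, 24, 16, 33, 26, 16]
t=58: [31, 39, 48, 28, 39, 45]
t=59: [21, 14, 12, 20, 14, 13]
t=60: [52, 44, 39, 52, 45, 39]
t=61: [27, 16, 6, 28, 16, 7]
t=62: [41, 38, 30, 41, 38, 30]
t=63: [4, 11, 21, 4, 11, 21]
t=64: [19, 33, 48, 19, 33, 48]
t=65: [43, 30, 22, 43, 30, 22]
t=66: [16, 30, 45, 16, 30, 45]
t=67: [41, 30, 20, 41, 30, 20]
t=68: [13, 30, 48, 13, 30, 48]
t=69: [35, 30, 26, 35, 30, 26]
t=70: [20, 29, 37, 20, 29, 37]
t=71: [49, 33, 18, 49, 33, 18]
t=72: [24, 30, 41, 24, 30, 41]
t=73: [41, 27, 13, 41, 27, 13]
t=74: [16, 30, 39, 16, 30, 39]
t=75: [41, 27, 13, 41, 27, 13]

Answer: 2
Key observation: The state at step 73, [41, 27, 13, 41, 27, 13], reappears at step 75 — and no state repeats earlier — so the cycle the system enters has period 2.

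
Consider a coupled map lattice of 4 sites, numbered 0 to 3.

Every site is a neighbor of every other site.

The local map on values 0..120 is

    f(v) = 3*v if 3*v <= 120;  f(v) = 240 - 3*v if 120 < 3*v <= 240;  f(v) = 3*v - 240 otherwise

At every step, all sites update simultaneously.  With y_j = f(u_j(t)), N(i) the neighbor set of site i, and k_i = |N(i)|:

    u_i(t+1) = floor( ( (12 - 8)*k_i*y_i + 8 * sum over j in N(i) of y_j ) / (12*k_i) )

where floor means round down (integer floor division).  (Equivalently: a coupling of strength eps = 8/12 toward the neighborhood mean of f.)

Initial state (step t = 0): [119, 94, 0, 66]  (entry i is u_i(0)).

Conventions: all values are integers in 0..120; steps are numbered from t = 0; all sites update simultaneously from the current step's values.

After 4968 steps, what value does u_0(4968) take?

Answer: u_0(4968) = 66
Key observation: The state at step 6, [114, 114, 114, 114], reappears at step 10: the system is in a cycle of period 4 from step 6 on.  Therefore the state at step 4968 equals the state at step 6 + ((4968 - 6) mod 4) = 8, which is [66, 66, 66, 66].

Derivation:
t=0: [119, 94, 0, 66]
t=1: [57, 49, 44, 49]
t=2: [88, 91, 92, 91]
t=3: [30, 31, 32, 31]
t=4: [92, 93, 93, 93]
t=5: [38, 38, 38, 38]
t=6: [114, 114, 114, 114]
t=7: [102, 102, 102, 102]
t=8: [66, 66, 66, 66]
t=9: [42, 42, 42, 42]
t=10: [114, 114, 114, 114]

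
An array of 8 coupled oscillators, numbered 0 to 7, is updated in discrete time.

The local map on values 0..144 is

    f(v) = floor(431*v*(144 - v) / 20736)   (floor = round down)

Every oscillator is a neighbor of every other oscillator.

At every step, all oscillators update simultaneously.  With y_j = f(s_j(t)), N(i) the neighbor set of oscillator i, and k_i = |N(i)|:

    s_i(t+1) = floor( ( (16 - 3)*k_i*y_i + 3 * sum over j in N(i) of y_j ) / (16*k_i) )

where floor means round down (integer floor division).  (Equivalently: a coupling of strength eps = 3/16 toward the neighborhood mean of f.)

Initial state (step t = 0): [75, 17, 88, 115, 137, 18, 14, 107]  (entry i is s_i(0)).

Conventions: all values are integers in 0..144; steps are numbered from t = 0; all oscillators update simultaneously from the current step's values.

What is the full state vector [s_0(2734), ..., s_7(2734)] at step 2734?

Answer: [95, 95, 95, 95, 95, 95, 95, 95]
Key observation: The state at step 12, [95, 95, 95, 95, 95, 95, 95, 95], reappears at step 14: the system is in a cycle of period 2 from step 12 on.  Therefore the state at step 2734 equals the state at step 12 + ((2734 - 12) mod 2) = 12, which is [95, 95, 95, 95, 95, 95, 95, 95].

Derivation:
t=0: [75, 17, 88, 115, 137, 18, 14, 107]
t=1: [97, 48, 93, 67, 28, 50, 42, 78]
t=2: [94, 94, 97, 104, 72, 96, 90, 104]
t=3: [96, 96, 94, 88, 104, 95, 99, 88]
t=4: [95, 95, 96, 100, 88, 95, 92, 100]
t=5: [95, 95, 95, 92, 100, 95, 98, 92]
t=6: [95, 95, 95, 98, 92, 95, 93, 98]
t=7: [95, 95, 95, 93, 98, 95, 97, 93]
t=8: [95, 95, 95, 97, 93, 95, 94, 97]
t=9: [95, 95, 95, 94, 97, 95, 96, 94]
t=10: [95, 95, 95, 96, 94, 95, 95, 96]
t=11: [95, 95, 95, 95, 96, 95, 95, 95]
t=12: [95, 95, 95, 95, 95, 95, 95, 95]
t=13: [96, 96, 96, 96, 96, 96, 96, 96]
t=14: [95, 95, 95, 95, 95, 95, 95, 95]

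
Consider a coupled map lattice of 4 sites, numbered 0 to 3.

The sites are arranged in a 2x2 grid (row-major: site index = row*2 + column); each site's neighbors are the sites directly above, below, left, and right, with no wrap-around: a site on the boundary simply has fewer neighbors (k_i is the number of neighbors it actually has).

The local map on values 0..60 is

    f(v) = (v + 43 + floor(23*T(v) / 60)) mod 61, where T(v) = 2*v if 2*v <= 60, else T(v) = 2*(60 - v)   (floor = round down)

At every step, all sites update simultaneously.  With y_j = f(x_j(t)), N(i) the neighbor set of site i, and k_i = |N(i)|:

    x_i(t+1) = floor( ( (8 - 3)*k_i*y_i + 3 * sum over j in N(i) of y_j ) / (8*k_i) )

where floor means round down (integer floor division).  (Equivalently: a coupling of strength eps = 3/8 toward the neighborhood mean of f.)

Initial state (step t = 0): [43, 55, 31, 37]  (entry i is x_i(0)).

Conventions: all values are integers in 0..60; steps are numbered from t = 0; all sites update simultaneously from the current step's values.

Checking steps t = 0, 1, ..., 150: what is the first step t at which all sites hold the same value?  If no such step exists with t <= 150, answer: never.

Simulating step by step:
t=0: [43, 55, 31, 37]  (not all equal)
t=1: [37, 38, 35, 36]  (not all equal)
t=2: [36, 36, 36, 36]  (all equal)

Answer: 2
Key observation: Synchronization is absorbing here: once all sites are equal they stay equal, and step 2 is the first all-equal step.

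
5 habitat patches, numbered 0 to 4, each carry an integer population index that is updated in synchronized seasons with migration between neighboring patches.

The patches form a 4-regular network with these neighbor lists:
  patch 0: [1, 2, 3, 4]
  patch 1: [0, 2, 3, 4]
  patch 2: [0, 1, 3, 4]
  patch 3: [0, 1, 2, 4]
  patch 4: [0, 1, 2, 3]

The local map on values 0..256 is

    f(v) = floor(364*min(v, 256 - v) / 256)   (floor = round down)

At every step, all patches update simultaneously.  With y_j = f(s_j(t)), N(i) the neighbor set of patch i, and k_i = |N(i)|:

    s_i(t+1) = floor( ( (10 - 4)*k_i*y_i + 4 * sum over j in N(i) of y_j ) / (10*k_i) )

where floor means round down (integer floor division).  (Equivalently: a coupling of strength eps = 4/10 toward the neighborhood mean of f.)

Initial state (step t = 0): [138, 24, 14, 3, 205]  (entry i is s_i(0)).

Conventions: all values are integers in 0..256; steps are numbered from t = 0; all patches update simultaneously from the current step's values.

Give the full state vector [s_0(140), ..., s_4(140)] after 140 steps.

Simulating step by step:
t=0: [138, 24, 14, 3, 205]
t=1: [113, 46, 39, 31, 65]
t=2: [121, 74, 69, 63, 87]
t=3: [144, 111, 107, 103, 120]
t=4: [157, 156, 154, 151, 163]
t=5: [140, 141, 143, 145, 136]
t=6: [163, 162, 161, 159, 166]
t=7: [132, 132, 133, 134, 129]
t=8: [175, 175, 174, 174, 177]
t=9: [114, 114, 115, 115, 113]
t=10: [162, 162, 162, 162, 161]
t=11: [133, 133, 133, 133, 134]
t=12: [173, 173, 173, 173, 173]
t=13: [118, 118, 118, 118, 118]
t=14: [167, 167, 167, 167, 167]
t=15: [126, 126, 126, 126, 126]
t=16: [179, 179, 179, 179, 179]
t=17: [109, 109, 109, 109, 109]
t=18: [154, 154, 154, 154, 154]
t=19: [145, 145, 145, 145, 145]
t=20: [157, 157, 157, 157, 157]
t=21: [140, 140, 140, 140, 140]
t=22: [164, 164, 164, 164, 164]
t=23: [130, 130, 130, 130, 130]
t=24: [179, 179, 179, 179, 179]

Answer: [157, 157, 157, 157, 157]
Key observation: The state at step 16, [179, 179, 179, 179, 179], reappears at step 24: the system is in a cycle of period 8 from step 16 on.  Therefore the state at step 140 equals the state at step 16 + ((140 - 16) mod 8) = 20, which is [157, 157, 157, 157, 157].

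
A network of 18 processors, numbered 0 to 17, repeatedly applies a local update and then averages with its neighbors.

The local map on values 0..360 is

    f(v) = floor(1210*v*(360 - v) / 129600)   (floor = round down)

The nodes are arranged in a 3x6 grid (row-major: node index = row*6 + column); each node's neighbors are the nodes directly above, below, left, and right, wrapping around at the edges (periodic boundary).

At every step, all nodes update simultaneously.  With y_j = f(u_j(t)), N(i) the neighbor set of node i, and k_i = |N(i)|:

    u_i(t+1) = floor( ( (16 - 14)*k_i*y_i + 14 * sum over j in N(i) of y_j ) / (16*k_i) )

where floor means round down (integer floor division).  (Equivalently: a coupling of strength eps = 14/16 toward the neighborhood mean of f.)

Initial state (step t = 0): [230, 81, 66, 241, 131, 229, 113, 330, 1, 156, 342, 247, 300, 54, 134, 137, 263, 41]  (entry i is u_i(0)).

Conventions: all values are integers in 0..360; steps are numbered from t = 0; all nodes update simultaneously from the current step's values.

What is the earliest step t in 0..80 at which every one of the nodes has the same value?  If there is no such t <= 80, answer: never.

Answer: 10
Key observation: Synchronization is absorbing here: once all nodes are equal they stay equal, and step 10 is the first all-equal step.

Derivation:
t=0: [230, 81, 66, 241, 131, 229, 113, 330, 1, 156, 342, 247, 300, 54, 134, 137, 263, 41]  (not all equal)
t=1: [235, 180, 189, 261, 219, 240, 207, 148, 186, 171, 242, 189, 199, 183, 171, 272, 192, 222]  (not all equal)
t=2: [288, 293, 288, 273, 271, 284, 291, 299, 299, 263, 293, 281, 290, 298, 284, 278, 270, 291]  (not all equal)
t=3: [190, 182, 193, 217, 209, 202, 189, 177, 196, 201, 218, 191, 185, 184, 188, 220, 204, 203]  (not all equal)
t=4: [300, 301, 298, 294, 293, 298, 301, 301, 300, 292, 296, 296, 300, 301, 297, 295, 292, 298]  (not all equal)
t=5: [167, 167, 172, 179, 179, 174, 168, 165, 173, 177, 181, 171, 167, 167, 171, 180, 178, 174]  (not all equal)
t=6: [300, 300, 301, 301, 302, 301, 300, 300, 301, 302, 301, 301, 300, 300, 301, 301, 302, 301]  (not all equal)
t=7: [167, 167, 165, 164, 164, 165, 167, 167, 165, 164, 163, 165, 167, 167, 165, 164, 164, 165]  (not all equal)
t=8: [300, 300, 300, 300, 299, 300, 300, 300, 300, 299, 299, 299, 300, 300, 300, 300, 299, 300]  (not all equal)
t=9: [168, 168, 168, 168, 169, 168, 168, 168, 168, 168, 170, 168, 168, 168, 168, 168, 169, 168]  (not all equal)
t=10: [301, 301, 301, 301, 301, 301, 301, 301, 301, 301, 301, 301, 301, 301, 301, 301, 301, 301]  (all equal)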